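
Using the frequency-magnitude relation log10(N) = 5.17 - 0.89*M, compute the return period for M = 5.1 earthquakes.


log10(N) = 5.17 - 0.89*5.1 = 0.631
N = 10^0.631 = 4.275629
T = 1/N = 1/4.275629 = 0.2339 years

0.2339


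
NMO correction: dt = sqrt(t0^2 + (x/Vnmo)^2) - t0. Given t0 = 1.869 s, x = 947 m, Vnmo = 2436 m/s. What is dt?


x/Vnmo = 947/2436 = 0.388752
(x/Vnmo)^2 = 0.151128
t0^2 = 3.493161
sqrt(3.493161 + 0.151128) = 1.909002
dt = 1.909002 - 1.869 = 0.040002

0.040002


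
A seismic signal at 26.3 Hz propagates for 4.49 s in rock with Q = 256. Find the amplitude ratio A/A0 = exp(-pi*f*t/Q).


pi*f*t/Q = pi*26.3*4.49/256 = 1.449146
A/A0 = exp(-1.449146) = 0.234771

0.234771


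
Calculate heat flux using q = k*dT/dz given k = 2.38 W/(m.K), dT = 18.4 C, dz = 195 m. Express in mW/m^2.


q = k * dT / dz * 1000
= 2.38 * 18.4 / 195 * 1000
= 0.224574 * 1000
= 224.5744 mW/m^2

224.5744


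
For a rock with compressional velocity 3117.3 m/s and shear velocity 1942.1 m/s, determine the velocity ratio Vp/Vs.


Vp/Vs = 3117.3 / 1942.1
= 1.6051

1.6051


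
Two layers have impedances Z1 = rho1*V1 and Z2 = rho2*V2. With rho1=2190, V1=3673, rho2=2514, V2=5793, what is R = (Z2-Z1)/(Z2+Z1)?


Z1 = 2190 * 3673 = 8043870
Z2 = 2514 * 5793 = 14563602
R = (14563602 - 8043870) / (14563602 + 8043870) = 6519732 / 22607472 = 0.2884

0.2884


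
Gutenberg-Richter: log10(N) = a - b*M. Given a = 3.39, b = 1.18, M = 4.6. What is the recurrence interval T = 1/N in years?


log10(N) = 3.39 - 1.18*4.6 = -2.038
N = 10^-2.038 = 0.009162
T = 1/N = 1/0.009162 = 109.144 years

109.144


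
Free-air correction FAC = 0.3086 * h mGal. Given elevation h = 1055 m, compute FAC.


FAC = 0.3086 * h
= 0.3086 * 1055
= 325.573 mGal

325.573


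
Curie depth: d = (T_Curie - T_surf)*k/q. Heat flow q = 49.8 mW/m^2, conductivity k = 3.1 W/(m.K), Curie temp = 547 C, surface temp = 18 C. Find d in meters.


T_Curie - T_surf = 547 - 18 = 529 C
Convert q to W/m^2: 49.8 mW/m^2 = 0.0498 W/m^2
d = 529 * 3.1 / 0.0498 = 32929.72 m

32929.72


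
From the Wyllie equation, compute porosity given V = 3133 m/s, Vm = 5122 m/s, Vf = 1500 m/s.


1/V - 1/Vm = 1/3133 - 1/5122 = 0.00012395
1/Vf - 1/Vm = 1/1500 - 1/5122 = 0.00047143
phi = 0.00012395 / 0.00047143 = 0.2629

0.2629


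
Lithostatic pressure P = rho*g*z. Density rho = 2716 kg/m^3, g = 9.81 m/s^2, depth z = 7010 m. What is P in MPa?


P = rho * g * z / 1e6
= 2716 * 9.81 * 7010 / 1e6
= 186774159.6 / 1e6
= 186.7742 MPa

186.7742


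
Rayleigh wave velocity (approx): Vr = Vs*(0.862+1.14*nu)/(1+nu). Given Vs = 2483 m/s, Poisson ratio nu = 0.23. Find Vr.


Numerator factor = 0.862 + 1.14*0.23 = 1.1242
Denominator = 1 + 0.23 = 1.23
Vr = 2483 * 1.1242 / 1.23 = 2269.42 m/s

2269.42


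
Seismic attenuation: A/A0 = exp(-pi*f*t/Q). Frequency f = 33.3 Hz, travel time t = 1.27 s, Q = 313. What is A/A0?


pi*f*t/Q = pi*33.3*1.27/313 = 0.424476
A/A0 = exp(-0.424476) = 0.654112

0.654112


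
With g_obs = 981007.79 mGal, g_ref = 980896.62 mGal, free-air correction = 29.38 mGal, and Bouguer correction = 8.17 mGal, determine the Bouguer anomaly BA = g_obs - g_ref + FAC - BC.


BA = g_obs - g_ref + FAC - BC
= 981007.79 - 980896.62 + 29.38 - 8.17
= 132.38 mGal

132.38


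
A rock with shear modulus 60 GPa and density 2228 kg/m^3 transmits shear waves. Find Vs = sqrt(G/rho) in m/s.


Convert G to Pa: G = 60e9 Pa
Compute G/rho = 60e9 / 2228 = 26929982.0467
Vs = sqrt(26929982.0467) = 5189.41 m/s

5189.41


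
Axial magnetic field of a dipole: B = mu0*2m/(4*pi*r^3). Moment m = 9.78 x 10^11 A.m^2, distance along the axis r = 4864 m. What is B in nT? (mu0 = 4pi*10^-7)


m = 9.78 x 10^11 = 978000000000 A.m^2
2m = 1956000000000 A.m^2
r^3 = 4864^3 = 115074924544
B = (4pi*10^-7) * 1956000000000 / (4*pi * 115074924544) * 1e9
= 2457982.092169 / 1446074150239.32 * 1e9
= 1699.7621 nT

1699.7621


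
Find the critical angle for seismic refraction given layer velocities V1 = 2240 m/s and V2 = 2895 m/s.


V1/V2 = 2240/2895 = 0.773748
theta_c = arcsin(0.773748) = 50.6916 degrees

50.6916


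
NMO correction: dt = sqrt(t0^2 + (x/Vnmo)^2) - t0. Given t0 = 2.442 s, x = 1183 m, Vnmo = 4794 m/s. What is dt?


x/Vnmo = 1183/4794 = 0.246767
(x/Vnmo)^2 = 0.060894
t0^2 = 5.963364
sqrt(5.963364 + 0.060894) = 2.454436
dt = 2.454436 - 2.442 = 0.012436

0.012436


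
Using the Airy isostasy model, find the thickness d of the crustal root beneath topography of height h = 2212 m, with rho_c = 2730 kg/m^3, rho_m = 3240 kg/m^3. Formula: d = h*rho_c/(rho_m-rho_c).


rho_m - rho_c = 3240 - 2730 = 510
d = 2212 * 2730 / 510
= 6038760 / 510
= 11840.71 m

11840.71


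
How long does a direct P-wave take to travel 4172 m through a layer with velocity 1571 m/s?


t = x / V
= 4172 / 1571
= 2.6556 s

2.6556


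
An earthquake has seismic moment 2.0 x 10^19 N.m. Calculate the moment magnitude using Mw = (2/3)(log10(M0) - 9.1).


log10(M0) = log10(2.0 x 10^19) = 19.301
Mw = 2/3 * (19.301 - 9.1)
= 2/3 * 10.201
= 6.8

6.8


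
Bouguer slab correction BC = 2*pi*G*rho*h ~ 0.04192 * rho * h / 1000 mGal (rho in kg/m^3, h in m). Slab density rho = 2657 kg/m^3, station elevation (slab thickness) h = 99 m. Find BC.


BC = 0.04192 * rho * h / 1000
= 0.04192 * 2657 * 99 / 1000
= 11.0268 mGal

11.0268


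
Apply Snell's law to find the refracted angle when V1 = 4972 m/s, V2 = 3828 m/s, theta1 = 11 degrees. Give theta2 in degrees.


sin(theta1) = sin(11 deg) = 0.190809
sin(theta2) = V2/V1 * sin(theta1) = 3828/4972 * 0.190809 = 0.146906
theta2 = arcsin(0.146906) = 8.4477 degrees

8.4477


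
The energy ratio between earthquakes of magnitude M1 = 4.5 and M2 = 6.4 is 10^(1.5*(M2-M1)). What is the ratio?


M2 - M1 = 6.4 - 4.5 = 1.9
1.5 * 1.9 = 2.85
ratio = 10^2.85 = 707.95

707.95


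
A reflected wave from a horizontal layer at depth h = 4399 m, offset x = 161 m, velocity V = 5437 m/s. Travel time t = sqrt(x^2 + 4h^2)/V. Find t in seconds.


x^2 + 4h^2 = 161^2 + 4*4399^2 = 25921 + 77404804 = 77430725
sqrt(77430725) = 8799.473
t = 8799.473 / 5437 = 1.6184 s

1.6184


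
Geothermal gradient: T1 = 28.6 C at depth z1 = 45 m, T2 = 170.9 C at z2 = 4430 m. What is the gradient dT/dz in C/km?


dT = 170.9 - 28.6 = 142.3 C
dz = 4430 - 45 = 4385 m
gradient = dT/dz * 1000 = 142.3/4385 * 1000 = 32.4515 C/km

32.4515


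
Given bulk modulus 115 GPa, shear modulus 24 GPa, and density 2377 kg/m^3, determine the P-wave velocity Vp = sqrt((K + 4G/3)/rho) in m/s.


First compute the effective modulus:
K + 4G/3 = 115e9 + 4*24e9/3 = 147000000000.0 Pa
Then divide by density:
147000000000.0 / 2377 = 61842658.8136 Pa/(kg/m^3)
Take the square root:
Vp = sqrt(61842658.8136) = 7864.01 m/s

7864.01


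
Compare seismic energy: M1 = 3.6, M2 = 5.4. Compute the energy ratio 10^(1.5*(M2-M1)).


M2 - M1 = 5.4 - 3.6 = 1.8
1.5 * 1.8 = 2.7
ratio = 10^2.7 = 501.19

501.19


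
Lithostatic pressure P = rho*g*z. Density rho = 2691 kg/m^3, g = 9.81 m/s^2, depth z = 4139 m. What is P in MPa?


P = rho * g * z / 1e6
= 2691 * 9.81 * 4139 / 1e6
= 109264260.69 / 1e6
= 109.2643 MPa

109.2643


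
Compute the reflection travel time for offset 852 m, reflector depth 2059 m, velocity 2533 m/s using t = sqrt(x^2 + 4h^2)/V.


x^2 + 4h^2 = 852^2 + 4*2059^2 = 725904 + 16957924 = 17683828
sqrt(17683828) = 4205.2144
t = 4205.2144 / 2533 = 1.6602 s

1.6602


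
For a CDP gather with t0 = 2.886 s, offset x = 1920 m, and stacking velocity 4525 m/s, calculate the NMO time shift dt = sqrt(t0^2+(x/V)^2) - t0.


x/Vnmo = 1920/4525 = 0.424309
(x/Vnmo)^2 = 0.180038
t0^2 = 8.328996
sqrt(8.328996 + 0.180038) = 2.917025
dt = 2.917025 - 2.886 = 0.031025

0.031025


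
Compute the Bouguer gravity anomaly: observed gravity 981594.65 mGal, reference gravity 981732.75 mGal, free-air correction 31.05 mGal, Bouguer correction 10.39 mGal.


BA = g_obs - g_ref + FAC - BC
= 981594.65 - 981732.75 + 31.05 - 10.39
= -117.44 mGal

-117.44


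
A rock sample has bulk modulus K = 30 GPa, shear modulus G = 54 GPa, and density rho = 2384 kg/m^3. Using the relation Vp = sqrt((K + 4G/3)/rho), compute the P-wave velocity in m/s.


First compute the effective modulus:
K + 4G/3 = 30e9 + 4*54e9/3 = 102000000000.0 Pa
Then divide by density:
102000000000.0 / 2384 = 42785234.8993 Pa/(kg/m^3)
Take the square root:
Vp = sqrt(42785234.8993) = 6541.04 m/s

6541.04


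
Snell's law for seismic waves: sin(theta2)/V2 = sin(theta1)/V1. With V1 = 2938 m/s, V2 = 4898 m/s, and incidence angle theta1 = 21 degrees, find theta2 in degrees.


sin(theta1) = sin(21 deg) = 0.358368
sin(theta2) = V2/V1 * sin(theta1) = 4898/2938 * 0.358368 = 0.597443
theta2 = arcsin(0.597443) = 36.687 degrees

36.687


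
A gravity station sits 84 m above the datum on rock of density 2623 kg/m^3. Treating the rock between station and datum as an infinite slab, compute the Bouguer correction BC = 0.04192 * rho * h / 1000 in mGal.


BC = 0.04192 * rho * h / 1000
= 0.04192 * 2623 * 84 / 1000
= 9.2363 mGal

9.2363


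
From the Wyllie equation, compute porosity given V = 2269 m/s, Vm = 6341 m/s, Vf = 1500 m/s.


1/V - 1/Vm = 1/2269 - 1/6341 = 0.00028302
1/Vf - 1/Vm = 1/1500 - 1/6341 = 0.00050896
phi = 0.00028302 / 0.00050896 = 0.5561

0.5561


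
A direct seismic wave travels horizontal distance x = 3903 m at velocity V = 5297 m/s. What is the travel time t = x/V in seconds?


t = x / V
= 3903 / 5297
= 0.7368 s

0.7368


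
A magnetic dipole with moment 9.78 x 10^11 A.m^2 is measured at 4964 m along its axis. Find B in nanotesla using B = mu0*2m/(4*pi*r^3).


m = 9.78 x 10^11 = 978000000000 A.m^2
2m = 1956000000000 A.m^2
r^3 = 4964^3 = 122319393344
B = (4pi*10^-7) * 1956000000000 / (4*pi * 122319393344) * 1e9
= 2457982.092169 / 1537110830084.28 * 1e9
= 1599.0923 nT

1599.0923


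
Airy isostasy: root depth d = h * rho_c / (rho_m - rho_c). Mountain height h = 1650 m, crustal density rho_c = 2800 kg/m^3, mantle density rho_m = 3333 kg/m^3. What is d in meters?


rho_m - rho_c = 3333 - 2800 = 533
d = 1650 * 2800 / 533
= 4620000 / 533
= 8667.92 m

8667.92


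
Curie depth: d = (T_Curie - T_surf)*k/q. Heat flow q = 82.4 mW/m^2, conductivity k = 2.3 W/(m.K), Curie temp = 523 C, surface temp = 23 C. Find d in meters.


T_Curie - T_surf = 523 - 23 = 500 C
Convert q to W/m^2: 82.4 mW/m^2 = 0.0824 W/m^2
d = 500 * 2.3 / 0.0824 = 13956.31 m

13956.31


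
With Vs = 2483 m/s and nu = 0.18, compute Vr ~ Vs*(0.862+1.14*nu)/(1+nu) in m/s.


Numerator factor = 0.862 + 1.14*0.18 = 1.0672
Denominator = 1 + 0.18 = 1.18
Vr = 2483 * 1.0672 / 1.18 = 2245.64 m/s

2245.64


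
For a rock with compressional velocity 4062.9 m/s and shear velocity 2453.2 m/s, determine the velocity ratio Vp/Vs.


Vp/Vs = 4062.9 / 2453.2
= 1.6562

1.6562


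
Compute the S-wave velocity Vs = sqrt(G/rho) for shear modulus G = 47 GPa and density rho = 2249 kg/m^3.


Convert G to Pa: G = 47e9 Pa
Compute G/rho = 47e9 / 2249 = 20898176.9675
Vs = sqrt(20898176.9675) = 4571.45 m/s

4571.45


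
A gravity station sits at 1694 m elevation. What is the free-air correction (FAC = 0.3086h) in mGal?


FAC = 0.3086 * h
= 0.3086 * 1694
= 522.7684 mGal

522.7684


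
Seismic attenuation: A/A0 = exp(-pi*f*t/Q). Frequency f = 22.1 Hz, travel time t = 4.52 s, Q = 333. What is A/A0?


pi*f*t/Q = pi*22.1*4.52/333 = 0.942402
A/A0 = exp(-0.942402) = 0.389691

0.389691


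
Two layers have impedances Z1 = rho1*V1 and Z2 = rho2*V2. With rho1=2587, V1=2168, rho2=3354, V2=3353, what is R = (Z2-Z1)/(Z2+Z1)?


Z1 = 2587 * 2168 = 5608616
Z2 = 3354 * 3353 = 11245962
R = (11245962 - 5608616) / (11245962 + 5608616) = 5637346 / 16854578 = 0.3345

0.3345


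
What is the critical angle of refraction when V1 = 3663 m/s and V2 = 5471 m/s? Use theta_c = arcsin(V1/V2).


V1/V2 = 3663/5471 = 0.66953
theta_c = arcsin(0.66953) = 42.0308 degrees

42.0308


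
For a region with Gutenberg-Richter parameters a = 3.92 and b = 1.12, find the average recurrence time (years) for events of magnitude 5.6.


log10(N) = 3.92 - 1.12*5.6 = -2.352
N = 10^-2.352 = 0.004446
T = 1/N = 1/0.004446 = 224.9055 years

224.9055


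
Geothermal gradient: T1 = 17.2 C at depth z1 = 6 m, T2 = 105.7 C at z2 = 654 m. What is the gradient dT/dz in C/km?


dT = 105.7 - 17.2 = 88.5 C
dz = 654 - 6 = 648 m
gradient = dT/dz * 1000 = 88.5/648 * 1000 = 136.5741 C/km

136.5741


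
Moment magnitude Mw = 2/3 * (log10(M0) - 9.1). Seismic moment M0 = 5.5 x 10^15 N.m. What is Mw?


log10(M0) = log10(5.5 x 10^15) = 15.7404
Mw = 2/3 * (15.7404 - 9.1)
= 2/3 * 6.6404
= 4.43

4.43


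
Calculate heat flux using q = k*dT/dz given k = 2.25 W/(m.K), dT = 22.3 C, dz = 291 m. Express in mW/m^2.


q = k * dT / dz * 1000
= 2.25 * 22.3 / 291 * 1000
= 0.172423 * 1000
= 172.4227 mW/m^2

172.4227


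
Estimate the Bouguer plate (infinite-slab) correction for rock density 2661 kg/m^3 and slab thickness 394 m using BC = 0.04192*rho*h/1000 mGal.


BC = 0.04192 * rho * h / 1000
= 0.04192 * 2661 * 394 / 1000
= 43.9504 mGal

43.9504


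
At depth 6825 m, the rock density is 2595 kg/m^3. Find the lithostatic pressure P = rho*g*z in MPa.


P = rho * g * z / 1e6
= 2595 * 9.81 * 6825 / 1e6
= 173743683.75 / 1e6
= 173.7437 MPa

173.7437


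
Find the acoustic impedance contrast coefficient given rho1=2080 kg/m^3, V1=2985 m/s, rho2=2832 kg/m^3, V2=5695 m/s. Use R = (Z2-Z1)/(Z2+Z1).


Z1 = 2080 * 2985 = 6208800
Z2 = 2832 * 5695 = 16128240
R = (16128240 - 6208800) / (16128240 + 6208800) = 9919440 / 22337040 = 0.4441

0.4441


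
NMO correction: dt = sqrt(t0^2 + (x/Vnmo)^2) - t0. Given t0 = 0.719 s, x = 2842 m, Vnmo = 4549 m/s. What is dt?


x/Vnmo = 2842/4549 = 0.624753
(x/Vnmo)^2 = 0.390316
t0^2 = 0.516961
sqrt(0.516961 + 0.390316) = 0.952511
dt = 0.952511 - 0.719 = 0.233511

0.233511


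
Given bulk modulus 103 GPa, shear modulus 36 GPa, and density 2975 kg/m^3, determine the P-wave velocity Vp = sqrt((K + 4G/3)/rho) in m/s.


First compute the effective modulus:
K + 4G/3 = 103e9 + 4*36e9/3 = 151000000000.0 Pa
Then divide by density:
151000000000.0 / 2975 = 50756302.521 Pa/(kg/m^3)
Take the square root:
Vp = sqrt(50756302.521) = 7124.35 m/s

7124.35


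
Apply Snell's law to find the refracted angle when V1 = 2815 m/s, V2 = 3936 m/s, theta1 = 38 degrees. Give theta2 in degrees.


sin(theta1) = sin(38 deg) = 0.615661
sin(theta2) = V2/V1 * sin(theta1) = 3936/2815 * 0.615661 = 0.860833
theta2 = arcsin(0.860833) = 59.4102 degrees

59.4102


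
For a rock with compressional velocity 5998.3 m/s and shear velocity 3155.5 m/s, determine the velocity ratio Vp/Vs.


Vp/Vs = 5998.3 / 3155.5
= 1.9009

1.9009


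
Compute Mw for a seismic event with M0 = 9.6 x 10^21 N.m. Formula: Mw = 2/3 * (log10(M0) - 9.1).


log10(M0) = log10(9.6 x 10^21) = 21.9823
Mw = 2/3 * (21.9823 - 9.1)
= 2/3 * 12.8823
= 8.59

8.59


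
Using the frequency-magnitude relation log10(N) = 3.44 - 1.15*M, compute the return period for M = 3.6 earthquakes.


log10(N) = 3.44 - 1.15*3.6 = -0.7
N = 10^-0.7 = 0.199526
T = 1/N = 1/0.199526 = 5.0119 years

5.0119


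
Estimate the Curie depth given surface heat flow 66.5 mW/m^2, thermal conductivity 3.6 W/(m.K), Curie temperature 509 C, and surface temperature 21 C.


T_Curie - T_surf = 509 - 21 = 488 C
Convert q to W/m^2: 66.5 mW/m^2 = 0.0665 W/m^2
d = 488 * 3.6 / 0.0665 = 26418.05 m

26418.05


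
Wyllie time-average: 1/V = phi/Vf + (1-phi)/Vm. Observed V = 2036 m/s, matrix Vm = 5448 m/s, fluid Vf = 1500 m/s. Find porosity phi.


1/V - 1/Vm = 1/2036 - 1/5448 = 0.00030761
1/Vf - 1/Vm = 1/1500 - 1/5448 = 0.00048311
phi = 0.00030761 / 0.00048311 = 0.6367

0.6367


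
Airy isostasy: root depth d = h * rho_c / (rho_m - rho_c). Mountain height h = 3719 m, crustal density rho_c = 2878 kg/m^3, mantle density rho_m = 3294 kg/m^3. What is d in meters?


rho_m - rho_c = 3294 - 2878 = 416
d = 3719 * 2878 / 416
= 10703282 / 416
= 25729.04 m

25729.04


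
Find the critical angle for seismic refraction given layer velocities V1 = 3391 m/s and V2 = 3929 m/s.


V1/V2 = 3391/3929 = 0.863069
theta_c = arcsin(0.863069) = 59.663 degrees

59.663


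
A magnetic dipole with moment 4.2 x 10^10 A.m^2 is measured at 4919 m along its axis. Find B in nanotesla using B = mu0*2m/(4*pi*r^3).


m = 4.2 x 10^10 = 42000000000 A.m^2
2m = 84000000000 A.m^2
r^3 = 4919^3 = 119022883559
B = (4pi*10^-7) * 84000000000 / (4*pi * 119022883559) * 1e9
= 105557.513161 / 1495685666392.11 * 1e9
= 70.5747 nT

70.5747


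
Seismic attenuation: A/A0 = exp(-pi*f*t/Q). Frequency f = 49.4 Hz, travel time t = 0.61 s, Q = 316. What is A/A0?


pi*f*t/Q = pi*49.4*0.61/316 = 0.299585
A/A0 = exp(-0.299585) = 0.741126

0.741126


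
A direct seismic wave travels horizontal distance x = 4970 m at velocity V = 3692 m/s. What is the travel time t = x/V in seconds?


t = x / V
= 4970 / 3692
= 1.3462 s

1.3462


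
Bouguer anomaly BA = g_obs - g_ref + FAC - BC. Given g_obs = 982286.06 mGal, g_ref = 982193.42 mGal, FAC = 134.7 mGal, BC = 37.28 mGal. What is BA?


BA = g_obs - g_ref + FAC - BC
= 982286.06 - 982193.42 + 134.7 - 37.28
= 190.06 mGal

190.06


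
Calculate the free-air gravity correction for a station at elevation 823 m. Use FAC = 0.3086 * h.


FAC = 0.3086 * h
= 0.3086 * 823
= 253.9778 mGal

253.9778


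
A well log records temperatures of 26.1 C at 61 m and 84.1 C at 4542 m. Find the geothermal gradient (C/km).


dT = 84.1 - 26.1 = 58.0 C
dz = 4542 - 61 = 4481 m
gradient = dT/dz * 1000 = 58.0/4481 * 1000 = 12.9435 C/km

12.9435


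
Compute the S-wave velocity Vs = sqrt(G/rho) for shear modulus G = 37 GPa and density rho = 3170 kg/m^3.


Convert G to Pa: G = 37e9 Pa
Compute G/rho = 37e9 / 3170 = 11671924.2902
Vs = sqrt(11671924.2902) = 3416.42 m/s

3416.42


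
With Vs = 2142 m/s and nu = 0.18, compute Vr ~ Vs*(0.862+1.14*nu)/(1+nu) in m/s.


Numerator factor = 0.862 + 1.14*0.18 = 1.0672
Denominator = 1 + 0.18 = 1.18
Vr = 2142 * 1.0672 / 1.18 = 1937.24 m/s

1937.24


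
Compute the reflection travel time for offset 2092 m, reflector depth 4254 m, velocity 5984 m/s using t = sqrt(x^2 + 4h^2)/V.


x^2 + 4h^2 = 2092^2 + 4*4254^2 = 4376464 + 72386064 = 76762528
sqrt(76762528) = 8761.4227
t = 8761.4227 / 5984 = 1.4641 s

1.4641


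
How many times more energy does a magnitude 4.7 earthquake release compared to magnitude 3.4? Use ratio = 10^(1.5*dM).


M2 - M1 = 4.7 - 3.4 = 1.3
1.5 * 1.3 = 1.95
ratio = 10^1.95 = 89.13

89.13


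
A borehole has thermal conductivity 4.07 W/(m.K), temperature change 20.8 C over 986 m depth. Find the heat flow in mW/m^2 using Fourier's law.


q = k * dT / dz * 1000
= 4.07 * 20.8 / 986 * 1000
= 0.085858 * 1000
= 85.858 mW/m^2

85.858


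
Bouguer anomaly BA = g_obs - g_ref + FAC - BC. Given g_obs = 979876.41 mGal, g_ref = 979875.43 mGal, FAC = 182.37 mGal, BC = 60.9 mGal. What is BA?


BA = g_obs - g_ref + FAC - BC
= 979876.41 - 979875.43 + 182.37 - 60.9
= 122.45 mGal

122.45


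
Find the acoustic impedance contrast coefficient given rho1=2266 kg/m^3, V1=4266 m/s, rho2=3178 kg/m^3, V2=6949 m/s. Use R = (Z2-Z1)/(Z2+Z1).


Z1 = 2266 * 4266 = 9666756
Z2 = 3178 * 6949 = 22083922
R = (22083922 - 9666756) / (22083922 + 9666756) = 12417166 / 31750678 = 0.3911

0.3911


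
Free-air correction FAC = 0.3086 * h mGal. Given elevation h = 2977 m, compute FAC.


FAC = 0.3086 * h
= 0.3086 * 2977
= 918.7022 mGal

918.7022


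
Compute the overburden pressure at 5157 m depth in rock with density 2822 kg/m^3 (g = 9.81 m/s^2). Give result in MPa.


P = rho * g * z / 1e6
= 2822 * 9.81 * 5157 / 1e6
= 142765459.74 / 1e6
= 142.7655 MPa

142.7655


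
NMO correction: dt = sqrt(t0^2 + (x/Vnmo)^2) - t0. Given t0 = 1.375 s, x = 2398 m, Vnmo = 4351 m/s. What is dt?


x/Vnmo = 2398/4351 = 0.551138
(x/Vnmo)^2 = 0.303753
t0^2 = 1.890625
sqrt(1.890625 + 0.303753) = 1.481343
dt = 1.481343 - 1.375 = 0.106343

0.106343


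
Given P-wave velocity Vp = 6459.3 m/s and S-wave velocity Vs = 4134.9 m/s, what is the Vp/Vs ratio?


Vp/Vs = 6459.3 / 4134.9
= 1.5621

1.5621


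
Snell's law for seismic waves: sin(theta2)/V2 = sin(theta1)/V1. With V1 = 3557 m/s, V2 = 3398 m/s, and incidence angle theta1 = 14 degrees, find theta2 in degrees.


sin(theta1) = sin(14 deg) = 0.241922
sin(theta2) = V2/V1 * sin(theta1) = 3398/3557 * 0.241922 = 0.231108
theta2 = arcsin(0.231108) = 13.3623 degrees

13.3623


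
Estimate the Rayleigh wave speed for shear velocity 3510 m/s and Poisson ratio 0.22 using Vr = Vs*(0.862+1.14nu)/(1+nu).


Numerator factor = 0.862 + 1.14*0.22 = 1.1128
Denominator = 1 + 0.22 = 1.22
Vr = 3510 * 1.1128 / 1.22 = 3201.58 m/s

3201.58


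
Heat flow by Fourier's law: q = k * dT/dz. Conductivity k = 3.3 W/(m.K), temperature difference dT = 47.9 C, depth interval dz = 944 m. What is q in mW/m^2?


q = k * dT / dz * 1000
= 3.3 * 47.9 / 944 * 1000
= 0.167447 * 1000
= 167.447 mW/m^2

167.447


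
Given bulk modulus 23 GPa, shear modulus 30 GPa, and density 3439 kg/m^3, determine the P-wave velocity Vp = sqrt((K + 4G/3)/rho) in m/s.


First compute the effective modulus:
K + 4G/3 = 23e9 + 4*30e9/3 = 63000000000.0 Pa
Then divide by density:
63000000000.0 / 3439 = 18319278.8601 Pa/(kg/m^3)
Take the square root:
Vp = sqrt(18319278.8601) = 4280.1 m/s

4280.1


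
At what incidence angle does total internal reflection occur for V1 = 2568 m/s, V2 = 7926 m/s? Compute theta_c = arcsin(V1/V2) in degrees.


V1/V2 = 2568/7926 = 0.323997
theta_c = arcsin(0.323997) = 18.9048 degrees

18.9048


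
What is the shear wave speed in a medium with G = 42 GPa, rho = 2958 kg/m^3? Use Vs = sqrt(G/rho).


Convert G to Pa: G = 42e9 Pa
Compute G/rho = 42e9 / 2958 = 14198782.9615
Vs = sqrt(14198782.9615) = 3768.13 m/s

3768.13


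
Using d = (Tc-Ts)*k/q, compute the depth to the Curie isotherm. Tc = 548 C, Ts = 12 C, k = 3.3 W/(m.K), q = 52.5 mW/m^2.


T_Curie - T_surf = 548 - 12 = 536 C
Convert q to W/m^2: 52.5 mW/m^2 = 0.0525 W/m^2
d = 536 * 3.3 / 0.0525 = 33691.43 m

33691.43


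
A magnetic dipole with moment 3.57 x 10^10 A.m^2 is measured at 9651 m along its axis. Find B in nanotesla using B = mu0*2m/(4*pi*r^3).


m = 3.57 x 10^10 = 35700000000 A.m^2
2m = 71400000000 A.m^2
r^3 = 9651^3 = 898911521451
B = (4pi*10^-7) * 71400000000 / (4*pi * 898911521451) * 1e9
= 89723.886187 / 11296055328070.74 * 1e9
= 7.9429 nT

7.9429


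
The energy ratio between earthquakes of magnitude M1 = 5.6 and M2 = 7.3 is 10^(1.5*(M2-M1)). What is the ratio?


M2 - M1 = 7.3 - 5.6 = 1.7
1.5 * 1.7 = 2.55
ratio = 10^2.55 = 354.81

354.81


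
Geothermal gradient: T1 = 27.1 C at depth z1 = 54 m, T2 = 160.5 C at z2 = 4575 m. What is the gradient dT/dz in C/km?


dT = 160.5 - 27.1 = 133.4 C
dz = 4575 - 54 = 4521 m
gradient = dT/dz * 1000 = 133.4/4521 * 1000 = 29.5067 C/km

29.5067


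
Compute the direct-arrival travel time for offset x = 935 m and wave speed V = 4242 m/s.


t = x / V
= 935 / 4242
= 0.2204 s

0.2204


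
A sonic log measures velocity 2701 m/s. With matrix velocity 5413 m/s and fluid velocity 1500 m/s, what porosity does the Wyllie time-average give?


1/V - 1/Vm = 1/2701 - 1/5413 = 0.00018549
1/Vf - 1/Vm = 1/1500 - 1/5413 = 0.00048193
phi = 0.00018549 / 0.00048193 = 0.3849

0.3849


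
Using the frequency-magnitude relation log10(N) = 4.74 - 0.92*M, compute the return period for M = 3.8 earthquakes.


log10(N) = 4.74 - 0.92*3.8 = 1.244
N = 10^1.244 = 17.538805
T = 1/N = 1/17.538805 = 0.057 years

0.057


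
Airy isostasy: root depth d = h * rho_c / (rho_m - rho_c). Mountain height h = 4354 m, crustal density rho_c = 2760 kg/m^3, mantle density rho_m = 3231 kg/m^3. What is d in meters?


rho_m - rho_c = 3231 - 2760 = 471
d = 4354 * 2760 / 471
= 12017040 / 471
= 25513.89 m

25513.89


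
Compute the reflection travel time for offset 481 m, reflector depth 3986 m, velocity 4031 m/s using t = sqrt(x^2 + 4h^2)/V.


x^2 + 4h^2 = 481^2 + 4*3986^2 = 231361 + 63552784 = 63784145
sqrt(63784145) = 7986.4977
t = 7986.4977 / 4031 = 1.9813 s

1.9813


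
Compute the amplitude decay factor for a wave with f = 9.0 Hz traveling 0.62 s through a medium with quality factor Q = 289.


pi*f*t/Q = pi*9.0*0.62/289 = 0.060658
A/A0 = exp(-0.060658) = 0.941145

0.941145


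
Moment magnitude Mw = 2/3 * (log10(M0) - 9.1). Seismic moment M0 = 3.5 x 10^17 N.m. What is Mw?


log10(M0) = log10(3.5 x 10^17) = 17.5441
Mw = 2/3 * (17.5441 - 9.1)
= 2/3 * 8.4441
= 5.63

5.63


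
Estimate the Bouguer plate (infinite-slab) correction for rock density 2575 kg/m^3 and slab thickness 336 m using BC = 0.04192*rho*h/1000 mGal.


BC = 0.04192 * rho * h / 1000
= 0.04192 * 2575 * 336 / 1000
= 36.2692 mGal

36.2692


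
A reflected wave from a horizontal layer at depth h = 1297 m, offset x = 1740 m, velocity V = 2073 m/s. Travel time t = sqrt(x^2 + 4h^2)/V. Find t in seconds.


x^2 + 4h^2 = 1740^2 + 4*1297^2 = 3027600 + 6728836 = 9756436
sqrt(9756436) = 3123.5294
t = 3123.5294 / 2073 = 1.5068 s

1.5068


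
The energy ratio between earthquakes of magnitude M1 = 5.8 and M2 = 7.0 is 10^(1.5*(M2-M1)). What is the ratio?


M2 - M1 = 7.0 - 5.8 = 1.2
1.5 * 1.2 = 1.8
ratio = 10^1.8 = 63.1

63.1


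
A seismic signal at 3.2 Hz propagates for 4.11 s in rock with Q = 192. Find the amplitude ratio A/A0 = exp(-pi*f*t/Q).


pi*f*t/Q = pi*3.2*4.11/192 = 0.215199
A/A0 = exp(-0.215199) = 0.806381

0.806381


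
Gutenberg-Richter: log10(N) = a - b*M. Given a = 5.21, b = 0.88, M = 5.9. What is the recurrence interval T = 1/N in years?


log10(N) = 5.21 - 0.88*5.9 = 0.018
N = 10^0.018 = 1.042317
T = 1/N = 1/1.042317 = 0.9594 years

0.9594


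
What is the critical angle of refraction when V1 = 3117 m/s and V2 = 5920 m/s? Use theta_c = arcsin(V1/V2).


V1/V2 = 3117/5920 = 0.52652
theta_c = arcsin(0.52652) = 31.7706 degrees

31.7706


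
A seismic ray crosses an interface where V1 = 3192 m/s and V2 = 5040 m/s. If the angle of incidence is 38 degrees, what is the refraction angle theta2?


sin(theta1) = sin(38 deg) = 0.615661
sin(theta2) = V2/V1 * sin(theta1) = 5040/3192 * 0.615661 = 0.972097
theta2 = arcsin(0.972097) = 76.4332 degrees

76.4332


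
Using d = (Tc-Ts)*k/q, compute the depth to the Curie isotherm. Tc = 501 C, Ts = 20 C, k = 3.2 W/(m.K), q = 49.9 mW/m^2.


T_Curie - T_surf = 501 - 20 = 481 C
Convert q to W/m^2: 49.9 mW/m^2 = 0.0499 W/m^2
d = 481 * 3.2 / 0.0499 = 30845.69 m

30845.69


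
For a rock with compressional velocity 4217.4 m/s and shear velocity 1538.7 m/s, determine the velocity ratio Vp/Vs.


Vp/Vs = 4217.4 / 1538.7
= 2.7409

2.7409


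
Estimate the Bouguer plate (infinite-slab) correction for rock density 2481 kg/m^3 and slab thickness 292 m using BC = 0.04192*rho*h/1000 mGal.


BC = 0.04192 * rho * h / 1000
= 0.04192 * 2481 * 292 / 1000
= 30.369 mGal

30.369


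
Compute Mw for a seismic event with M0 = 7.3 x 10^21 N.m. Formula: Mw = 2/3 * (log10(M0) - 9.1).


log10(M0) = log10(7.3 x 10^21) = 21.8633
Mw = 2/3 * (21.8633 - 9.1)
= 2/3 * 12.7633
= 8.51

8.51


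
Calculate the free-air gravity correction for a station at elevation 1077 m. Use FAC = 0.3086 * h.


FAC = 0.3086 * h
= 0.3086 * 1077
= 332.3622 mGal

332.3622


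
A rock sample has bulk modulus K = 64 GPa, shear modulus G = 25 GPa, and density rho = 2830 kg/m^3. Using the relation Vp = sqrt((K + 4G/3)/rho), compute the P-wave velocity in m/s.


First compute the effective modulus:
K + 4G/3 = 64e9 + 4*25e9/3 = 97333333333.33 Pa
Then divide by density:
97333333333.33 / 2830 = 34393404.0047 Pa/(kg/m^3)
Take the square root:
Vp = sqrt(34393404.0047) = 5864.59 m/s

5864.59


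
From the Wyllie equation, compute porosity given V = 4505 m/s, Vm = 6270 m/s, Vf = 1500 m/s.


1/V - 1/Vm = 1/4505 - 1/6270 = 6.249e-05
1/Vf - 1/Vm = 1/1500 - 1/6270 = 0.00050718
phi = 6.249e-05 / 0.00050718 = 0.1232

0.1232


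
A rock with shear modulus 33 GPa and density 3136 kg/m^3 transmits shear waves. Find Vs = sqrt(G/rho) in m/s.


Convert G to Pa: G = 33e9 Pa
Compute G/rho = 33e9 / 3136 = 10522959.1837
Vs = sqrt(10522959.1837) = 3243.91 m/s

3243.91


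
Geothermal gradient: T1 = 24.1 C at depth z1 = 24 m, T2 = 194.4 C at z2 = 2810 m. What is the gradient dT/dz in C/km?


dT = 194.4 - 24.1 = 170.3 C
dz = 2810 - 24 = 2786 m
gradient = dT/dz * 1000 = 170.3/2786 * 1000 = 61.1271 C/km

61.1271


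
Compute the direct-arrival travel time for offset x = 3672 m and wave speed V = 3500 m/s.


t = x / V
= 3672 / 3500
= 1.0491 s

1.0491


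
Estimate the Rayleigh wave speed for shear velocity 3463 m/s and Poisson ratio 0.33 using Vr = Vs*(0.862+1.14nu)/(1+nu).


Numerator factor = 0.862 + 1.14*0.33 = 1.2382
Denominator = 1 + 0.33 = 1.33
Vr = 3463 * 1.2382 / 1.33 = 3223.97 m/s

3223.97


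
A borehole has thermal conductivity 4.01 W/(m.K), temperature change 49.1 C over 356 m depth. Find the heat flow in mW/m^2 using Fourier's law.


q = k * dT / dz * 1000
= 4.01 * 49.1 / 356 * 1000
= 0.553065 * 1000
= 553.0646 mW/m^2

553.0646


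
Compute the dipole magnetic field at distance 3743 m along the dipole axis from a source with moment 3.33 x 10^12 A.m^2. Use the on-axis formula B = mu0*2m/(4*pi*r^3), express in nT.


m = 3.33 x 10^12 = 3330000000000 A.m^2
2m = 6660000000000 A.m^2
r^3 = 3743^3 = 52439613407
B = (4pi*10^-7) * 6660000000000 / (4*pi * 52439613407) * 1e9
= 8369202.829163 / 658975616946.08 * 1e9
= 12700.3225 nT

12700.3225


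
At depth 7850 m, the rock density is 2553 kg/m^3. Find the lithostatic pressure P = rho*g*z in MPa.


P = rho * g * z / 1e6
= 2553 * 9.81 * 7850 / 1e6
= 196602700.5 / 1e6
= 196.6027 MPa

196.6027


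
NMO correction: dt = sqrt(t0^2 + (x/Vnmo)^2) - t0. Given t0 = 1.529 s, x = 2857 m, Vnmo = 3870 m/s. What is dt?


x/Vnmo = 2857/3870 = 0.738243
(x/Vnmo)^2 = 0.545003
t0^2 = 2.337841
sqrt(2.337841 + 0.545003) = 1.697894
dt = 1.697894 - 1.529 = 0.168894

0.168894


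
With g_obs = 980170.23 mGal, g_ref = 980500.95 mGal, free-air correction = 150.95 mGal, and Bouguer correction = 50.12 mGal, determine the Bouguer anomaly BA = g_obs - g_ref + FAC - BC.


BA = g_obs - g_ref + FAC - BC
= 980170.23 - 980500.95 + 150.95 - 50.12
= -229.89 mGal

-229.89


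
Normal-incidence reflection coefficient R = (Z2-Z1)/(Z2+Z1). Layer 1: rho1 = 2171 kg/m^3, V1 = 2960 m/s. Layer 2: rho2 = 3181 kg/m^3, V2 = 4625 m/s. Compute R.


Z1 = 2171 * 2960 = 6426160
Z2 = 3181 * 4625 = 14712125
R = (14712125 - 6426160) / (14712125 + 6426160) = 8285965 / 21138285 = 0.392

0.392


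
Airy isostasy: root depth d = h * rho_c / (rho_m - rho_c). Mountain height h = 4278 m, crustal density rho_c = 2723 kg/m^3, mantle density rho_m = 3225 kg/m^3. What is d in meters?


rho_m - rho_c = 3225 - 2723 = 502
d = 4278 * 2723 / 502
= 11648994 / 502
= 23205.17 m

23205.17


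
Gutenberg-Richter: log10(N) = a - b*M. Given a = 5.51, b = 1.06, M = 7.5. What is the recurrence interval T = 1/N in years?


log10(N) = 5.51 - 1.06*7.5 = -2.44
N = 10^-2.44 = 0.003631
T = 1/N = 1/0.003631 = 275.4229 years

275.4229


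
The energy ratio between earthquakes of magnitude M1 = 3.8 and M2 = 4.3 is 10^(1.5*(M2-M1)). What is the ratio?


M2 - M1 = 4.3 - 3.8 = 0.5
1.5 * 0.5 = 0.75
ratio = 10^0.75 = 5.62

5.62


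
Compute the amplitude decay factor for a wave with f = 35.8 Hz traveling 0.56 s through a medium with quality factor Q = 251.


pi*f*t/Q = pi*35.8*0.56/251 = 0.250927
A/A0 = exp(-0.250927) = 0.778079

0.778079


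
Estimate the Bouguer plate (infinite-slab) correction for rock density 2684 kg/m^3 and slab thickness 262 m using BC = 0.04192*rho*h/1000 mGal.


BC = 0.04192 * rho * h / 1000
= 0.04192 * 2684 * 262 / 1000
= 29.4785 mGal

29.4785


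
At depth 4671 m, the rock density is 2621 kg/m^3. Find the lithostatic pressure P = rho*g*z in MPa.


P = rho * g * z / 1e6
= 2621 * 9.81 * 4671 / 1e6
= 120100798.71 / 1e6
= 120.1008 MPa

120.1008


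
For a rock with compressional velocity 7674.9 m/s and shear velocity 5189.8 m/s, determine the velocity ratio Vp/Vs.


Vp/Vs = 7674.9 / 5189.8
= 1.4788

1.4788


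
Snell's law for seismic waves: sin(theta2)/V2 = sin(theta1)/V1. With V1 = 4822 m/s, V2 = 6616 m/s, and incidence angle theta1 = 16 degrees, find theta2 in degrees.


sin(theta1) = sin(16 deg) = 0.275637
sin(theta2) = V2/V1 * sin(theta1) = 6616/4822 * 0.275637 = 0.378187
theta2 = arcsin(0.378187) = 22.2214 degrees

22.2214


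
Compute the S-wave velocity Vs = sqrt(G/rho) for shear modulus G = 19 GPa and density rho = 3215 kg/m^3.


Convert G to Pa: G = 19e9 Pa
Compute G/rho = 19e9 / 3215 = 5909797.8227
Vs = sqrt(5909797.8227) = 2431.01 m/s

2431.01


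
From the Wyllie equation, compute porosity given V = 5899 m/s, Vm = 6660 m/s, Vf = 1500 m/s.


1/V - 1/Vm = 1/5899 - 1/6660 = 1.937e-05
1/Vf - 1/Vm = 1/1500 - 1/6660 = 0.00051652
phi = 1.937e-05 / 0.00051652 = 0.0375

0.0375


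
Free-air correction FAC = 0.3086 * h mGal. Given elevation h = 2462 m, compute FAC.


FAC = 0.3086 * h
= 0.3086 * 2462
= 759.7732 mGal

759.7732


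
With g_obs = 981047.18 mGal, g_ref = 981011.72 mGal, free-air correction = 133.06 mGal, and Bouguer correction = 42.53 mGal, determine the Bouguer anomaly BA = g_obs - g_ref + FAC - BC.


BA = g_obs - g_ref + FAC - BC
= 981047.18 - 981011.72 + 133.06 - 42.53
= 125.99 mGal

125.99


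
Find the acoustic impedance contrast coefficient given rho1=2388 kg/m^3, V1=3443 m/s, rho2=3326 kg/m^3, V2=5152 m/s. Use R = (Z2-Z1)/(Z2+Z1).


Z1 = 2388 * 3443 = 8221884
Z2 = 3326 * 5152 = 17135552
R = (17135552 - 8221884) / (17135552 + 8221884) = 8913668 / 25357436 = 0.3515

0.3515


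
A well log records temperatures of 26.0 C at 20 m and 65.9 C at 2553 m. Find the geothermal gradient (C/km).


dT = 65.9 - 26.0 = 39.9 C
dz = 2553 - 20 = 2533 m
gradient = dT/dz * 1000 = 39.9/2533 * 1000 = 15.7521 C/km

15.7521


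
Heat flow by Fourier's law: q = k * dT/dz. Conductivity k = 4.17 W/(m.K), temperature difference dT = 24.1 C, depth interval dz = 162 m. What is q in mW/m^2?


q = k * dT / dz * 1000
= 4.17 * 24.1 / 162 * 1000
= 0.620352 * 1000
= 620.3519 mW/m^2

620.3519


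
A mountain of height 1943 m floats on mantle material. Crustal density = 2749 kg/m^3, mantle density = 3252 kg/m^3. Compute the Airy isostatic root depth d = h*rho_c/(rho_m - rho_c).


rho_m - rho_c = 3252 - 2749 = 503
d = 1943 * 2749 / 503
= 5341307 / 503
= 10618.9 m

10618.9


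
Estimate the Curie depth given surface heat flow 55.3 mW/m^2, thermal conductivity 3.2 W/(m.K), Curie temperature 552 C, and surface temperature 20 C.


T_Curie - T_surf = 552 - 20 = 532 C
Convert q to W/m^2: 55.3 mW/m^2 = 0.0553 W/m^2
d = 532 * 3.2 / 0.0553 = 30784.81 m

30784.81


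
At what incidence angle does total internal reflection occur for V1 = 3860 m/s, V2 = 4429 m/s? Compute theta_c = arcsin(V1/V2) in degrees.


V1/V2 = 3860/4429 = 0.871529
theta_c = arcsin(0.871529) = 60.6368 degrees

60.6368


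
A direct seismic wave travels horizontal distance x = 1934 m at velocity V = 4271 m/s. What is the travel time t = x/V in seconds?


t = x / V
= 1934 / 4271
= 0.4528 s

0.4528


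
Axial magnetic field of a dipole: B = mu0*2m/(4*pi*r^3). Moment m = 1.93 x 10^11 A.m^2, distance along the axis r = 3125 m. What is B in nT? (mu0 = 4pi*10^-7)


m = 1.93 x 10^11 = 193000000000 A.m^2
2m = 386000000000 A.m^2
r^3 = 3125^3 = 30517578125
B = (4pi*10^-7) * 386000000000 / (4*pi * 30517578125) * 1e9
= 485061.905714 / 383495196971.41 * 1e9
= 1264.8448 nT

1264.8448


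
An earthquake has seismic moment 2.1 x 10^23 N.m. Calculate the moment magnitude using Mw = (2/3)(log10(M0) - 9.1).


log10(M0) = log10(2.1 x 10^23) = 23.3222
Mw = 2/3 * (23.3222 - 9.1)
= 2/3 * 14.2222
= 9.48

9.48


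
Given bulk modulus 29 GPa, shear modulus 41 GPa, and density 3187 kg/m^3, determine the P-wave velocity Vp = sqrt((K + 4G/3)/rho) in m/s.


First compute the effective modulus:
K + 4G/3 = 29e9 + 4*41e9/3 = 83666666666.67 Pa
Then divide by density:
83666666666.67 / 3187 = 26252484.0498 Pa/(kg/m^3)
Take the square root:
Vp = sqrt(26252484.0498) = 5123.72 m/s

5123.72


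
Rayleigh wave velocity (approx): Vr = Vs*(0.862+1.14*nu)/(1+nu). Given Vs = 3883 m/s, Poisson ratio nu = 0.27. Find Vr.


Numerator factor = 0.862 + 1.14*0.27 = 1.1698
Denominator = 1 + 0.27 = 1.27
Vr = 3883 * 1.1698 / 1.27 = 3576.64 m/s

3576.64


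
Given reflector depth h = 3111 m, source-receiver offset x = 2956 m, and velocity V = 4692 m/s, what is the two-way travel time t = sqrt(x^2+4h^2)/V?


x^2 + 4h^2 = 2956^2 + 4*3111^2 = 8737936 + 38713284 = 47451220
sqrt(47451220) = 6888.4846
t = 6888.4846 / 4692 = 1.4681 s

1.4681


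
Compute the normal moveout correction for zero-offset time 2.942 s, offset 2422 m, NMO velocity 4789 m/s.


x/Vnmo = 2422/4789 = 0.505742
(x/Vnmo)^2 = 0.255775
t0^2 = 8.655364
sqrt(8.655364 + 0.255775) = 2.985153
dt = 2.985153 - 2.942 = 0.043153

0.043153


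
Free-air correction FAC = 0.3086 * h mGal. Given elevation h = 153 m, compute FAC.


FAC = 0.3086 * h
= 0.3086 * 153
= 47.2158 mGal

47.2158


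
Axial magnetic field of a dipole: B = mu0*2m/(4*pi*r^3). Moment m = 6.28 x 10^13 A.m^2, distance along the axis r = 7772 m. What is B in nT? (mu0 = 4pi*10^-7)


m = 6.28 x 10^13 = 62800000000000 A.m^2
2m = 125600000000000 A.m^2
r^3 = 7772^3 = 469459763648
B = (4pi*10^-7) * 125600000000000 / (4*pi * 469459763648) * 1e9
= 157833614.916351 / 5899405378530.23 * 1e9
= 26754.1565 nT

26754.1565


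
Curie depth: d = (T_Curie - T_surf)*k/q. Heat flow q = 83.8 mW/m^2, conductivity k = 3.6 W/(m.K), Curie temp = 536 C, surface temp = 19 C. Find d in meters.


T_Curie - T_surf = 536 - 19 = 517 C
Convert q to W/m^2: 83.8 mW/m^2 = 0.0838 W/m^2
d = 517 * 3.6 / 0.0838 = 22210.02 m

22210.02


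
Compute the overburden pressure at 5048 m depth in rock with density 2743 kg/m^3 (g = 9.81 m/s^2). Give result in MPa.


P = rho * g * z / 1e6
= 2743 * 9.81 * 5048 / 1e6
= 135835773.84 / 1e6
= 135.8358 MPa

135.8358


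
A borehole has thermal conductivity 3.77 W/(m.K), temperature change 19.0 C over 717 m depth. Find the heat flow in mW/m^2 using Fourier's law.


q = k * dT / dz * 1000
= 3.77 * 19.0 / 717 * 1000
= 0.099902 * 1000
= 99.9024 mW/m^2

99.9024


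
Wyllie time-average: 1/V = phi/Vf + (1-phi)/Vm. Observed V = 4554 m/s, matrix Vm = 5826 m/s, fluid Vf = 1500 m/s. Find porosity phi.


1/V - 1/Vm = 1/4554 - 1/5826 = 4.794e-05
1/Vf - 1/Vm = 1/1500 - 1/5826 = 0.00049502
phi = 4.794e-05 / 0.00049502 = 0.0968

0.0968


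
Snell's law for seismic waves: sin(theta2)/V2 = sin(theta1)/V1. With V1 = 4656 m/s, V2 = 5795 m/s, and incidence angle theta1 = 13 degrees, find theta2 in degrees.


sin(theta1) = sin(13 deg) = 0.224951
sin(theta2) = V2/V1 * sin(theta1) = 5795/4656 * 0.224951 = 0.279981
theta2 = arcsin(0.279981) = 16.2591 degrees

16.2591


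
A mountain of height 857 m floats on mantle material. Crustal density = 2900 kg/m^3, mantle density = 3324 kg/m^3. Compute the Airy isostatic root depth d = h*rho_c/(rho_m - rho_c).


rho_m - rho_c = 3324 - 2900 = 424
d = 857 * 2900 / 424
= 2485300 / 424
= 5861.56 m

5861.56


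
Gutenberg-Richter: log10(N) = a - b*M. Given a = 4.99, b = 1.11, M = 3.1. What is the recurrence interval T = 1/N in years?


log10(N) = 4.99 - 1.11*3.1 = 1.549
N = 10^1.549 = 35.399734
T = 1/N = 1/35.399734 = 0.0282 years

0.0282


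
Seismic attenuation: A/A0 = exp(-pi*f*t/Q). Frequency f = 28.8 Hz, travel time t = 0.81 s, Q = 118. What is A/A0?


pi*f*t/Q = pi*28.8*0.81/118 = 0.621077
A/A0 = exp(-0.621077) = 0.537365

0.537365


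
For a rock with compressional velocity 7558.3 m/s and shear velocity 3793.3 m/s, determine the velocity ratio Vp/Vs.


Vp/Vs = 7558.3 / 3793.3
= 1.9925

1.9925
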